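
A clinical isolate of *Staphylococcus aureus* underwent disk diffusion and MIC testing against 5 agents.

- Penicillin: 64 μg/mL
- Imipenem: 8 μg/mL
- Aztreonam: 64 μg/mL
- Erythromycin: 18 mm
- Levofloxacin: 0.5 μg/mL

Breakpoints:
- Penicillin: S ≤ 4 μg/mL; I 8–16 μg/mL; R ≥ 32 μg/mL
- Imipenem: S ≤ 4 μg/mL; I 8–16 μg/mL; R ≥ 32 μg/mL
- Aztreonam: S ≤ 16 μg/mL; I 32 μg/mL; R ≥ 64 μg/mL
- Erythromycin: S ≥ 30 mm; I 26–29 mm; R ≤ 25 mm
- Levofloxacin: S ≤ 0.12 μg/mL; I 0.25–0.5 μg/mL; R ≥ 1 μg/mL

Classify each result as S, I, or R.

Penicillin 64 μg/mL: ≥ 32 μg/mL → R
Imipenem (8 μg/mL) in 8–16 μg/mL ⇒ Intermediate
Aztreonam 64 μg/mL: ≥ 64 μg/mL — Resistant
Erythromycin (18 mm) ≤ 25 mm → resistant
Levofloxacin: 0.5 μg/mL is in 0.25–0.5 μg/mL → Intermediate

R, I, R, R, I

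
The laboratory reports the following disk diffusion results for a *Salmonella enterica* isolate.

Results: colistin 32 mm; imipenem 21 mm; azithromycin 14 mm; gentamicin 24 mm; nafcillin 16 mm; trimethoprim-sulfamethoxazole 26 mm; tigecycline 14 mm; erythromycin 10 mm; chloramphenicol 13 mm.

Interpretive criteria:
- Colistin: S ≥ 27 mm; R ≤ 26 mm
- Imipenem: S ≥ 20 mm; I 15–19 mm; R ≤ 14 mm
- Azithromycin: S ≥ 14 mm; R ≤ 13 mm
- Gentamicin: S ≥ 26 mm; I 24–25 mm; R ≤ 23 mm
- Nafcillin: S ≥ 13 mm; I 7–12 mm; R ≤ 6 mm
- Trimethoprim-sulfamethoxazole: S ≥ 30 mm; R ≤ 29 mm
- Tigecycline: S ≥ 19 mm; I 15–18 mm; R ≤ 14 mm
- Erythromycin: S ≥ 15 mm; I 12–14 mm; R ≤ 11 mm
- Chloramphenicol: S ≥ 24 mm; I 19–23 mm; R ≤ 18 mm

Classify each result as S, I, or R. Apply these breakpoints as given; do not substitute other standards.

S, S, S, I, S, R, R, R, R

Colistin: 32 mm is ≥ 27 mm → Susceptible
Imipenem (21 mm) ≥ 20 mm ⇒ S
Azithromycin: 14 mm is ≥ 14 mm → S
Gentamicin (24 mm) in 24–25 mm — intermediate
Nafcillin (16 mm) ≥ 13 mm — Susceptible
Trimethoprim-sulfamethoxazole 26 mm: ≤ 29 mm ⇒ R
Tigecycline: 14 mm is ≤ 14 mm — R
Erythromycin 10 mm: ≤ 11 mm → R
Chloramphenicol 13 mm: ≤ 18 mm → resistant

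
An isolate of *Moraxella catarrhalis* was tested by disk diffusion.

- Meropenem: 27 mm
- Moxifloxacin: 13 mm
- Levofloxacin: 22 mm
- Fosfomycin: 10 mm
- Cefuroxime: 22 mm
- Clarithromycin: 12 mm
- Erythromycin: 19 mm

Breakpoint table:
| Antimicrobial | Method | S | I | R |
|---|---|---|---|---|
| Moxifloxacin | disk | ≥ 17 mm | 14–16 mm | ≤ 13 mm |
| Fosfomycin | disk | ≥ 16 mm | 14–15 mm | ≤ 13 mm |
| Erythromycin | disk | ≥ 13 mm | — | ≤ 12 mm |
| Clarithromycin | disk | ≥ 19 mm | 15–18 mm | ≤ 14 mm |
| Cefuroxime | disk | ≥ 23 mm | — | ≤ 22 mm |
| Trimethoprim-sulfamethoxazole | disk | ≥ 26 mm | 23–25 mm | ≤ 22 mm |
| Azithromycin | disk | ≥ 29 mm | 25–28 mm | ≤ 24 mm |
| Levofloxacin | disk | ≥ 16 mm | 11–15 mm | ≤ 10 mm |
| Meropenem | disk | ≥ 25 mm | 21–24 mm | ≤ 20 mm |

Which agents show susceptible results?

meropenem, levofloxacin, erythromycin

Meropenem 27 mm: ≥ 25 mm → susceptible
Moxifloxacin (13 mm) ≤ 13 mm → Resistant
Levofloxacin (22 mm) ≥ 16 mm ⇒ Susceptible
Fosfomycin 10 mm: ≤ 13 mm — resistant
Cefuroxime: 22 mm is ≤ 22 mm — Resistant
Clarithromycin (12 mm) ≤ 14 mm — R
Erythromycin 19 mm: ≥ 13 mm ⇒ S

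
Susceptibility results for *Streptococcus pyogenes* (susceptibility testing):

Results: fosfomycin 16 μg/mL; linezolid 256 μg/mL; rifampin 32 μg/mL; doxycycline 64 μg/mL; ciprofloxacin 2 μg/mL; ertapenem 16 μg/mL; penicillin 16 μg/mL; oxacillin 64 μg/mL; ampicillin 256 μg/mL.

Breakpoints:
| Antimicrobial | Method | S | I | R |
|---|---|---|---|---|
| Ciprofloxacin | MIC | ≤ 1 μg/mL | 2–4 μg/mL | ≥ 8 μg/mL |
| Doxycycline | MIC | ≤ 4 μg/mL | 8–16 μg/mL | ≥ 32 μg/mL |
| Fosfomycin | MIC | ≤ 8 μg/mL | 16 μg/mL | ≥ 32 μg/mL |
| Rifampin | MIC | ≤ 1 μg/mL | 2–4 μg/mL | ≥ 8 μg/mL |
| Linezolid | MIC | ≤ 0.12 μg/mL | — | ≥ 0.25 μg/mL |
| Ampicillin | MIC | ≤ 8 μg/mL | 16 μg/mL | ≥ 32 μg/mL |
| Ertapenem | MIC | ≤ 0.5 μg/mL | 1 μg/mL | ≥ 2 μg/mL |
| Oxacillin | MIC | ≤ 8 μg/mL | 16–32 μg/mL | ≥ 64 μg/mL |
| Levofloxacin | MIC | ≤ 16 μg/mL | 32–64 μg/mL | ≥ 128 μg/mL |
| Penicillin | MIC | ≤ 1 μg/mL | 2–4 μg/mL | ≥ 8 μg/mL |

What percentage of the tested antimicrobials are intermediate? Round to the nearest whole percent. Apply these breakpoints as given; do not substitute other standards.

22%

Fosfomycin 16 μg/mL: = 16 μg/mL ⇒ Intermediate
Linezolid: 256 μg/mL is ≥ 0.25 μg/mL ⇒ Resistant
Rifampin (32 μg/mL) ≥ 8 μg/mL — R
Doxycycline (64 μg/mL) ≥ 32 μg/mL ⇒ R
Ciprofloxacin 2 μg/mL: in 2–4 μg/mL → Intermediate
Ertapenem: 16 μg/mL is ≥ 2 μg/mL — R
Penicillin 16 μg/mL: ≥ 8 μg/mL → Resistant
Oxacillin 64 μg/mL: ≥ 64 μg/mL — resistant
Ampicillin 256 μg/mL: ≥ 32 μg/mL — Resistant
Intermediate: 2/9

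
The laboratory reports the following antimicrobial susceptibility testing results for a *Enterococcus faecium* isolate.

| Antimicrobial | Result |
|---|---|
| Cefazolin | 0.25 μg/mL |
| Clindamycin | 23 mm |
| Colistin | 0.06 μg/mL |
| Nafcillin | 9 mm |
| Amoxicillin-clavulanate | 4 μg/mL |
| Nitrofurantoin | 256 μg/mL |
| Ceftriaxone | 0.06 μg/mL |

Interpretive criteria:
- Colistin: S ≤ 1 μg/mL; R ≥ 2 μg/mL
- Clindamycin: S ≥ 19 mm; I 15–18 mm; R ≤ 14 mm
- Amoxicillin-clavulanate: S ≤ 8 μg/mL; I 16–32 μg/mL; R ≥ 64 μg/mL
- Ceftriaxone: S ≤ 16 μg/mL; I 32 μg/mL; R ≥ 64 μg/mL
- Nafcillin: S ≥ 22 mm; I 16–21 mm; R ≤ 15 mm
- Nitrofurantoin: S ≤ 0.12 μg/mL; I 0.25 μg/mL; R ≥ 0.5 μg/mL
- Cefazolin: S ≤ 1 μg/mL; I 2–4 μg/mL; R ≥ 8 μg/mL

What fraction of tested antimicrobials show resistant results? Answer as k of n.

2 of 7

Cefazolin: 0.25 μg/mL is ≤ 1 μg/mL → susceptible
Clindamycin 23 mm: ≥ 19 mm ⇒ S
Colistin (0.06 μg/mL) ≤ 1 μg/mL — Susceptible
Nafcillin (9 mm) ≤ 15 mm ⇒ R
Amoxicillin-clavulanate: 4 μg/mL is ≤ 8 μg/mL ⇒ Susceptible
Nitrofurantoin: 256 μg/mL is ≥ 0.5 μg/mL — Resistant
Ceftriaxone: 0.06 μg/mL is ≤ 16 μg/mL → susceptible
Resistant: 2/7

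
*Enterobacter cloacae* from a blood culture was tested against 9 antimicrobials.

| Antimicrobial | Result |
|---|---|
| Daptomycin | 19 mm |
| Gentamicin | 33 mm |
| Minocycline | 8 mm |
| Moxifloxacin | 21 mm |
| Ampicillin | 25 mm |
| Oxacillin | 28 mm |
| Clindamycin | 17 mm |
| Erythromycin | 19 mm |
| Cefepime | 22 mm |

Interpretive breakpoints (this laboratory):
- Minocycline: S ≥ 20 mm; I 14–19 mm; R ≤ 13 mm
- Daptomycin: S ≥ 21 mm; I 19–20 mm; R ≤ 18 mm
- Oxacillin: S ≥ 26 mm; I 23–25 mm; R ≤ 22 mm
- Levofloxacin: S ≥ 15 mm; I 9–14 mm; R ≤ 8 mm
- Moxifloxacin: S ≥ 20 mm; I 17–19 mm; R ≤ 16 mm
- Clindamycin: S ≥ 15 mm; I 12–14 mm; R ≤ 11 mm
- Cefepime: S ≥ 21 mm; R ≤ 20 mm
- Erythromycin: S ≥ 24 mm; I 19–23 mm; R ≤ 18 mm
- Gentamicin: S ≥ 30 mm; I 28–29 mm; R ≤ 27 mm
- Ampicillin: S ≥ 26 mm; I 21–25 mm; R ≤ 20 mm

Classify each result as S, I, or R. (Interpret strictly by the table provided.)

Daptomycin: 19 mm is in 19–20 mm ⇒ intermediate
Gentamicin 33 mm: ≥ 30 mm ⇒ Susceptible
Minocycline: 8 mm is ≤ 13 mm ⇒ Resistant
Moxifloxacin: 21 mm is ≥ 20 mm — S
Ampicillin (25 mm) in 21–25 mm ⇒ I
Oxacillin 28 mm: ≥ 26 mm — Susceptible
Clindamycin (17 mm) ≥ 15 mm — S
Erythromycin (19 mm) in 19–23 mm ⇒ I
Cefepime (22 mm) ≥ 21 mm ⇒ S

I, S, R, S, I, S, S, I, S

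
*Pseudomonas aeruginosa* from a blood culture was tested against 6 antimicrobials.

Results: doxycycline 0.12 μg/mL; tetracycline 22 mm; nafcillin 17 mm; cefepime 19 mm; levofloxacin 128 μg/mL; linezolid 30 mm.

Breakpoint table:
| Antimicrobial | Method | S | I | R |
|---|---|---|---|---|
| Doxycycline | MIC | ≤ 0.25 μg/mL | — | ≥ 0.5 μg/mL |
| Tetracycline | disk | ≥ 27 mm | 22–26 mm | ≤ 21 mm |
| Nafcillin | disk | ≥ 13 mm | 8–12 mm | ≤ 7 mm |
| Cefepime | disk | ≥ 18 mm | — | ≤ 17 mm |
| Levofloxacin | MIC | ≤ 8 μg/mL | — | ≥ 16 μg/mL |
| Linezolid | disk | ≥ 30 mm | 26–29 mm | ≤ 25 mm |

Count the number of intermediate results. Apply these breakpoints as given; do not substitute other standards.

Doxycycline (0.12 μg/mL) ≤ 0.25 μg/mL → S
Tetracycline 22 mm: in 22–26 mm ⇒ I
Nafcillin 17 mm: ≥ 13 mm — Susceptible
Cefepime 19 mm: ≥ 18 mm → Susceptible
Levofloxacin: 128 μg/mL is ≥ 16 μg/mL ⇒ Resistant
Linezolid (30 mm) ≥ 30 mm ⇒ Susceptible
Intermediate: 1

1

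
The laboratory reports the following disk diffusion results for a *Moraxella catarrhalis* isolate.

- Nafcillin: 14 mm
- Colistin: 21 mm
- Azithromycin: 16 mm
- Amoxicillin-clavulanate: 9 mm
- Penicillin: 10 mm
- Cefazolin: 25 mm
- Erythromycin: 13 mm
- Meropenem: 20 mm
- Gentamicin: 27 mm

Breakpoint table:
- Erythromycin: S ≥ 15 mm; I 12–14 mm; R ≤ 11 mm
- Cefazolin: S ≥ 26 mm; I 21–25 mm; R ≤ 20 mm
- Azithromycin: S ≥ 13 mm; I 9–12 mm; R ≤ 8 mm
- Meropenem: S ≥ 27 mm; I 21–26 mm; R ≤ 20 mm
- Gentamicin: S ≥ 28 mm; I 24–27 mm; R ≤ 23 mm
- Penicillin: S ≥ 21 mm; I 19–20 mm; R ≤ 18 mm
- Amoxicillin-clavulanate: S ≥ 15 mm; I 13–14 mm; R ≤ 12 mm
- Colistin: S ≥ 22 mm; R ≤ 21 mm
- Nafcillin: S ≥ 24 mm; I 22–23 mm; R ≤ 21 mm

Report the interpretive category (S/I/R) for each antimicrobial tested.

Nafcillin: 14 mm is ≤ 21 mm — Resistant
Colistin: 21 mm is ≤ 21 mm — R
Azithromycin 16 mm: ≥ 13 mm → S
Amoxicillin-clavulanate: 9 mm is ≤ 12 mm — R
Penicillin 10 mm: ≤ 18 mm ⇒ Resistant
Cefazolin (25 mm) in 21–25 mm ⇒ intermediate
Erythromycin 13 mm: in 12–14 mm — intermediate
Meropenem (20 mm) ≤ 20 mm → resistant
Gentamicin (27 mm) in 24–27 mm → intermediate

R, R, S, R, R, I, I, R, I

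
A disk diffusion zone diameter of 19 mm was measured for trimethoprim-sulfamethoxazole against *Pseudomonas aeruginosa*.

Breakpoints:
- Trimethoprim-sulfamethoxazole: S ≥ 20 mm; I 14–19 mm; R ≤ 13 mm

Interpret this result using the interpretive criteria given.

Trimethoprim-sulfamethoxazole (19 mm) in 14–19 mm — intermediate

I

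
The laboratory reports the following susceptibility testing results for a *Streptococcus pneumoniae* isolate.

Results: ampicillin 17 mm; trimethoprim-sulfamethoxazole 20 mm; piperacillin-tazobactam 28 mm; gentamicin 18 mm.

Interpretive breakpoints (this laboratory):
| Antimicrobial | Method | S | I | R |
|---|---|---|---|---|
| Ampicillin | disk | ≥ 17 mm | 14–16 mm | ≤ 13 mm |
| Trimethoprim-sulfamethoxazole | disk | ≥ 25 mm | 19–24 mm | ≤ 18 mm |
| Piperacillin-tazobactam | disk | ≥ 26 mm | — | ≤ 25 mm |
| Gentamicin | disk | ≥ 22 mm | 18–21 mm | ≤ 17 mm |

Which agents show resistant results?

none

Ampicillin (17 mm) ≥ 17 mm — Susceptible
Trimethoprim-sulfamethoxazole 20 mm: in 19–24 mm ⇒ Intermediate
Piperacillin-tazobactam 28 mm: ≥ 26 mm — susceptible
Gentamicin 18 mm: in 18–21 mm ⇒ I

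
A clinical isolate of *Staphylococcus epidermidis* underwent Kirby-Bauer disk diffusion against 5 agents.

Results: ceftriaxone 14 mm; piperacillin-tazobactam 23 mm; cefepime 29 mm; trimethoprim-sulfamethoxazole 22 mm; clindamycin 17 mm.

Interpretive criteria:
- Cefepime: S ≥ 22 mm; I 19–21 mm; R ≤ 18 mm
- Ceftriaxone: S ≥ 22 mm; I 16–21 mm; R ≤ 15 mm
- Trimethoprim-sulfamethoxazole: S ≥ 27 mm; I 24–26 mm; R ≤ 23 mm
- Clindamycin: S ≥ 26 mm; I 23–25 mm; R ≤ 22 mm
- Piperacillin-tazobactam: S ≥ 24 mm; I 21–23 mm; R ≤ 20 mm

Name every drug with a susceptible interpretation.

Ceftriaxone (14 mm) ≤ 15 mm ⇒ resistant
Piperacillin-tazobactam: 23 mm is in 21–23 mm → I
Cefepime (29 mm) ≥ 22 mm ⇒ Susceptible
Trimethoprim-sulfamethoxazole 22 mm: ≤ 23 mm → R
Clindamycin: 17 mm is ≤ 22 mm ⇒ Resistant

cefepime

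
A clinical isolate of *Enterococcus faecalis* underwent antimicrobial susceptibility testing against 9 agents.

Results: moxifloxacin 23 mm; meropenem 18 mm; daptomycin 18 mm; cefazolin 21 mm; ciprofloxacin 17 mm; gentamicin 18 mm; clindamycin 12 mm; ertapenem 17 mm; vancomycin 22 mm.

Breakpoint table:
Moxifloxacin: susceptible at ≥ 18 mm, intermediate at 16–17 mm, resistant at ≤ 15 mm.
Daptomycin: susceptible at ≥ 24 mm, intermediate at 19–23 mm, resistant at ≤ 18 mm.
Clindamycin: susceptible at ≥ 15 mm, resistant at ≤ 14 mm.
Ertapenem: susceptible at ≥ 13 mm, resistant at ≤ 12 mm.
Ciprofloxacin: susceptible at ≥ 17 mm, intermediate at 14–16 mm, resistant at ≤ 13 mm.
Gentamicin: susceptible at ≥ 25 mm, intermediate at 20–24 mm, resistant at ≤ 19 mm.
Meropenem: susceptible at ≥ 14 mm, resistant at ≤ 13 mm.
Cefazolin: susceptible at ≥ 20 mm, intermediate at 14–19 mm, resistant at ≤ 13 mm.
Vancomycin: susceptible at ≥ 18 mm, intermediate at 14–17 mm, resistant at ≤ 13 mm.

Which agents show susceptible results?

moxifloxacin, meropenem, cefazolin, ciprofloxacin, ertapenem, vancomycin

Moxifloxacin (23 mm) ≥ 18 mm ⇒ susceptible
Meropenem (18 mm) ≥ 14 mm → S
Daptomycin 18 mm: ≤ 18 mm → resistant
Cefazolin (21 mm) ≥ 20 mm ⇒ susceptible
Ciprofloxacin: 17 mm is ≥ 17 mm → Susceptible
Gentamicin: 18 mm is ≤ 19 mm ⇒ Resistant
Clindamycin (12 mm) ≤ 14 mm ⇒ R
Ertapenem: 17 mm is ≥ 13 mm — susceptible
Vancomycin 22 mm: ≥ 18 mm — susceptible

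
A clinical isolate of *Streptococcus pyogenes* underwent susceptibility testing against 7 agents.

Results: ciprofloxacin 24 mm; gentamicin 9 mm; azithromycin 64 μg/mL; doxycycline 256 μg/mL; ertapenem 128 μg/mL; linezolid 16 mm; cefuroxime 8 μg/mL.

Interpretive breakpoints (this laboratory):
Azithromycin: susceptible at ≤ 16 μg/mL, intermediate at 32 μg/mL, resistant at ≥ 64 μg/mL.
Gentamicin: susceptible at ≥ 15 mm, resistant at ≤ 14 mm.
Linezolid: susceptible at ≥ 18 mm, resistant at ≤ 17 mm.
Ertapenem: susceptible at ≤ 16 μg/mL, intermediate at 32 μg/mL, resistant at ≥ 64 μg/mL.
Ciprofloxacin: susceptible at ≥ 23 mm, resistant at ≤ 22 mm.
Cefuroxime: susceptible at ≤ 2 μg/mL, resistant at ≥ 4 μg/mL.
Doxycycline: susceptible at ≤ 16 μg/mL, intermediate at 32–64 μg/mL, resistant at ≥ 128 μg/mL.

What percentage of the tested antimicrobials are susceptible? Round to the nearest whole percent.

Ciprofloxacin: 24 mm is ≥ 23 mm ⇒ S
Gentamicin 9 mm: ≤ 14 mm — R
Azithromycin: 64 μg/mL is ≥ 64 μg/mL ⇒ R
Doxycycline (256 μg/mL) ≥ 128 μg/mL → Resistant
Ertapenem (128 μg/mL) ≥ 64 μg/mL ⇒ R
Linezolid (16 mm) ≤ 17 mm → Resistant
Cefuroxime (8 μg/mL) ≥ 4 μg/mL ⇒ Resistant
Susceptible: 1/7

14%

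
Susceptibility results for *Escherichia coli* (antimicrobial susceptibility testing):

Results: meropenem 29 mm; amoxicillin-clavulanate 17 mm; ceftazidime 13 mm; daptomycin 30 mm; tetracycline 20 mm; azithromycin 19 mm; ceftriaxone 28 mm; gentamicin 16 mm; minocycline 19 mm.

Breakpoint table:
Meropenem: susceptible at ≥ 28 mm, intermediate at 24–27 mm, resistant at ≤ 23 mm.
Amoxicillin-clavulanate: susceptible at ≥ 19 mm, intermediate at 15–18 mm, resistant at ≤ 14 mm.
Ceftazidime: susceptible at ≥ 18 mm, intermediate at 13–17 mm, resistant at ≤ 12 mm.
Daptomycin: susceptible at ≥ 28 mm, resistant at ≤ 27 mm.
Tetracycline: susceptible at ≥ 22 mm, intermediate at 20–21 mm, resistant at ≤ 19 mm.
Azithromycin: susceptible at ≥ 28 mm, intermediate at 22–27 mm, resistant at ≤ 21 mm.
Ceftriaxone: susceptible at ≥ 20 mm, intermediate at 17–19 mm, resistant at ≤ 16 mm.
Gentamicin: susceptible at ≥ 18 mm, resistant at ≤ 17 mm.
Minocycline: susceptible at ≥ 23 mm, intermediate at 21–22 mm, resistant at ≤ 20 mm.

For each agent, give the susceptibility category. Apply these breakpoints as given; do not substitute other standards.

Meropenem: 29 mm is ≥ 28 mm ⇒ Susceptible
Amoxicillin-clavulanate: 17 mm is in 15–18 mm → Intermediate
Ceftazidime (13 mm) in 13–17 mm ⇒ I
Daptomycin: 30 mm is ≥ 28 mm → susceptible
Tetracycline: 20 mm is in 20–21 mm — intermediate
Azithromycin 19 mm: ≤ 21 mm — Resistant
Ceftriaxone: 28 mm is ≥ 20 mm ⇒ susceptible
Gentamicin 16 mm: ≤ 17 mm ⇒ Resistant
Minocycline (19 mm) ≤ 20 mm → Resistant

S, I, I, S, I, R, S, R, R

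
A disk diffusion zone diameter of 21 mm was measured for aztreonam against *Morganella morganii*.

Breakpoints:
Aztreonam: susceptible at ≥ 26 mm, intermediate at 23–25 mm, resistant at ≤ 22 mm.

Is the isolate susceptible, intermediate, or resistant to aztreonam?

Aztreonam 21 mm: ≤ 22 mm ⇒ R

Resistant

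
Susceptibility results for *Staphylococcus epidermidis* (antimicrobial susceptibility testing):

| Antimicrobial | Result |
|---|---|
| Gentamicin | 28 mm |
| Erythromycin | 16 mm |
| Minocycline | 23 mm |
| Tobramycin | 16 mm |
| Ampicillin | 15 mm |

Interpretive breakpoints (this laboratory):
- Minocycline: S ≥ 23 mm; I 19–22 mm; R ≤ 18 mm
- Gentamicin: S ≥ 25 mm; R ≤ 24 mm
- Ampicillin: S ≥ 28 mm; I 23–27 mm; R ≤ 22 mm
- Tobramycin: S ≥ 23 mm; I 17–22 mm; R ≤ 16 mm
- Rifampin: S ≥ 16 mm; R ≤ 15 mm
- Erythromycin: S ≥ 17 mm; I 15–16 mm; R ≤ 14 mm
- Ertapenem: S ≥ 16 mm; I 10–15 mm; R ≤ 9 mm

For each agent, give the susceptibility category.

Gentamicin (28 mm) ≥ 25 mm → Susceptible
Erythromycin: 16 mm is in 15–16 mm → Intermediate
Minocycline (23 mm) ≥ 23 mm → S
Tobramycin 16 mm: ≤ 16 mm — Resistant
Ampicillin: 15 mm is ≤ 22 mm ⇒ resistant

S, I, S, R, R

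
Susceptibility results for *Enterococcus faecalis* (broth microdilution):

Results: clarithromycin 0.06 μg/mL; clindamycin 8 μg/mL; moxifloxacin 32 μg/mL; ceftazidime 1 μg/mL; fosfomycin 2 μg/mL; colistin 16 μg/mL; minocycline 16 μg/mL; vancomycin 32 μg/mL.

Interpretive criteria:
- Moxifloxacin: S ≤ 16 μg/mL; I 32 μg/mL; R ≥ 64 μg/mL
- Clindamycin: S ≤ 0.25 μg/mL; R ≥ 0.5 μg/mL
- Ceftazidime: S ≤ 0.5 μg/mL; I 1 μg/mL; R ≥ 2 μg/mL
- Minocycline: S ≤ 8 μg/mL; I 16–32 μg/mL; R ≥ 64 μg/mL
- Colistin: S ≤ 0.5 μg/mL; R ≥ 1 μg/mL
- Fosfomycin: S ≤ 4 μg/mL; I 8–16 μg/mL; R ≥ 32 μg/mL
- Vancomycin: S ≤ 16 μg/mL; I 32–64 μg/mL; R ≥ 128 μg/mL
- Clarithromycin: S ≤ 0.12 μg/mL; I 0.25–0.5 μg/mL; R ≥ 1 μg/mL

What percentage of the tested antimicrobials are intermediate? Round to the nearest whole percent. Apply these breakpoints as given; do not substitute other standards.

Clarithromycin (0.06 μg/mL) ≤ 0.12 μg/mL → S
Clindamycin (8 μg/mL) ≥ 0.5 μg/mL ⇒ resistant
Moxifloxacin (32 μg/mL) = 32 μg/mL ⇒ Intermediate
Ceftazidime (1 μg/mL) = 1 μg/mL → I
Fosfomycin 2 μg/mL: ≤ 4 μg/mL ⇒ S
Colistin (16 μg/mL) ≥ 1 μg/mL — Resistant
Minocycline (16 μg/mL) in 16–32 μg/mL ⇒ intermediate
Vancomycin: 32 μg/mL is in 32–64 μg/mL → intermediate
Intermediate: 4/8

50%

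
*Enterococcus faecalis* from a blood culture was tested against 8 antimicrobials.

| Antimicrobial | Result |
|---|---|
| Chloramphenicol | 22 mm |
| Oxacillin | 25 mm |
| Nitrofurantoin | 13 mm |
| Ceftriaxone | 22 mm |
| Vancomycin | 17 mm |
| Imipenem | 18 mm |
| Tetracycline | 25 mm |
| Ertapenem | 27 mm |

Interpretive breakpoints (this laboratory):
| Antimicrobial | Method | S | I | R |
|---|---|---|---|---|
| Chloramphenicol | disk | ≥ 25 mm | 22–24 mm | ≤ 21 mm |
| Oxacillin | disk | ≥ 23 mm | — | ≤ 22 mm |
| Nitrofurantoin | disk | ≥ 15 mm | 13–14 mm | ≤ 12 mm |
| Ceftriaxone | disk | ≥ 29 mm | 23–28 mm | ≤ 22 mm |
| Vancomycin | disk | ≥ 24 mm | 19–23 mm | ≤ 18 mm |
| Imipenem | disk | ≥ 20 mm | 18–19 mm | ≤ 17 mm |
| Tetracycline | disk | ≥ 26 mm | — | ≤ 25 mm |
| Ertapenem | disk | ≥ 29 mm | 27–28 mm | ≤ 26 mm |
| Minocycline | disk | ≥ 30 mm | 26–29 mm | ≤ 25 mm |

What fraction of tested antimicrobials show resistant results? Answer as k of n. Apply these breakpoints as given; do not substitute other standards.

Chloramphenicol (22 mm) in 22–24 mm — I
Oxacillin (25 mm) ≥ 23 mm → Susceptible
Nitrofurantoin (13 mm) in 13–14 mm — I
Ceftriaxone: 22 mm is ≤ 22 mm → Resistant
Vancomycin 17 mm: ≤ 18 mm → R
Imipenem (18 mm) in 18–19 mm ⇒ intermediate
Tetracycline: 25 mm is ≤ 25 mm → R
Ertapenem: 27 mm is in 27–28 mm — Intermediate
Resistant: 3/8

3 of 8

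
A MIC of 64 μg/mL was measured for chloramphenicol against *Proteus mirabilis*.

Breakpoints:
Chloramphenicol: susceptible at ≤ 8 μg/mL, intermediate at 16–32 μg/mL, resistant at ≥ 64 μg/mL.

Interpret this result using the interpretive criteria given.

Chloramphenicol (64 μg/mL) ≥ 64 μg/mL ⇒ R

R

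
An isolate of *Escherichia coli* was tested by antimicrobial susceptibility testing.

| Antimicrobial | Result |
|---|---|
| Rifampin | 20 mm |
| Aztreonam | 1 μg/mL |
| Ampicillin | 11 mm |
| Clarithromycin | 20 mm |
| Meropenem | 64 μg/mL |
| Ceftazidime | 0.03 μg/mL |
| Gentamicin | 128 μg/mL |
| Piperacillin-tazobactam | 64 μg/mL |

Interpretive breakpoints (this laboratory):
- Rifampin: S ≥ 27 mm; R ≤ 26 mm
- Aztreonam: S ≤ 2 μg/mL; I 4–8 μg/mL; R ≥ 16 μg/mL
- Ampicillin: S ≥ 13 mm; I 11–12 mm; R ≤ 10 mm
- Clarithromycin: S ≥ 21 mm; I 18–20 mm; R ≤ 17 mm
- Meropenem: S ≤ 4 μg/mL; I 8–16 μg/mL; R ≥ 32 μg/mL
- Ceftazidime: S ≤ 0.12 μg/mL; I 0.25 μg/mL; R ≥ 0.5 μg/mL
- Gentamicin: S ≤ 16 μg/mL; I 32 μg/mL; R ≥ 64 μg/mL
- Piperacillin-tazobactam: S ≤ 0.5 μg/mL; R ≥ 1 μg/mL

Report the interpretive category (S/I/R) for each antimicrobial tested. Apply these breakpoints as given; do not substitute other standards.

R, S, I, I, R, S, R, R

Rifampin 20 mm: ≤ 26 mm ⇒ Resistant
Aztreonam: 1 μg/mL is ≤ 2 μg/mL → S
Ampicillin (11 mm) in 11–12 mm → intermediate
Clarithromycin: 20 mm is in 18–20 mm → Intermediate
Meropenem 64 μg/mL: ≥ 32 μg/mL ⇒ resistant
Ceftazidime 0.03 μg/mL: ≤ 0.12 μg/mL — susceptible
Gentamicin 128 μg/mL: ≥ 64 μg/mL ⇒ resistant
Piperacillin-tazobactam: 64 μg/mL is ≥ 1 μg/mL — R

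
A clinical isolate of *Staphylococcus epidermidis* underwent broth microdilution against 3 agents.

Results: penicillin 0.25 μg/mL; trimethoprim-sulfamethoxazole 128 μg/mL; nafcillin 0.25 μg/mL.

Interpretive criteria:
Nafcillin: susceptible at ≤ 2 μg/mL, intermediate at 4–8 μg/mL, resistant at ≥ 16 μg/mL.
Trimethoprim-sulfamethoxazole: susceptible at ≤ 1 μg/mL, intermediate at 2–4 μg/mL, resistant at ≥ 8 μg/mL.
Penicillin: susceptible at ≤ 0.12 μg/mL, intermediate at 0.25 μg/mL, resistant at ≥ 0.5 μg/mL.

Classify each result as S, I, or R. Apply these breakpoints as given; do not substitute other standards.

I, R, S

Penicillin (0.25 μg/mL) = 0.25 μg/mL → I
Trimethoprim-sulfamethoxazole (128 μg/mL) ≥ 8 μg/mL ⇒ Resistant
Nafcillin: 0.25 μg/mL is ≤ 2 μg/mL — Susceptible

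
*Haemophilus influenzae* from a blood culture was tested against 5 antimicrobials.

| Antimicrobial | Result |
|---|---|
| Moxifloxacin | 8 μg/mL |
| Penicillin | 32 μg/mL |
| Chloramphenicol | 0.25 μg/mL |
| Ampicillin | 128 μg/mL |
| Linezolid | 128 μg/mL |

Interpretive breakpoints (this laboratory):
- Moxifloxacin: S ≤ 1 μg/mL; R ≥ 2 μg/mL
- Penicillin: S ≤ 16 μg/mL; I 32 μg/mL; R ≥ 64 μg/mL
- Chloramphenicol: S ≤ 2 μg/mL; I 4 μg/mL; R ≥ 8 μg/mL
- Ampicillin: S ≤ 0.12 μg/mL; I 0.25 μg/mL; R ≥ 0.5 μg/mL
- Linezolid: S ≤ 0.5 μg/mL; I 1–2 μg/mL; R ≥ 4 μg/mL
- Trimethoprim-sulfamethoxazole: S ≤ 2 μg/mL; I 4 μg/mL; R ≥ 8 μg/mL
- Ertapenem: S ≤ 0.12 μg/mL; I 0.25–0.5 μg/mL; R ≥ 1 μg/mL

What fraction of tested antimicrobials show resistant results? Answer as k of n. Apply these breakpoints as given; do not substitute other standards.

3 of 5

Moxifloxacin (8 μg/mL) ≥ 2 μg/mL ⇒ resistant
Penicillin: 32 μg/mL is = 32 μg/mL → Intermediate
Chloramphenicol: 0.25 μg/mL is ≤ 2 μg/mL → Susceptible
Ampicillin: 128 μg/mL is ≥ 0.5 μg/mL — Resistant
Linezolid 128 μg/mL: ≥ 4 μg/mL → resistant
Resistant: 3/5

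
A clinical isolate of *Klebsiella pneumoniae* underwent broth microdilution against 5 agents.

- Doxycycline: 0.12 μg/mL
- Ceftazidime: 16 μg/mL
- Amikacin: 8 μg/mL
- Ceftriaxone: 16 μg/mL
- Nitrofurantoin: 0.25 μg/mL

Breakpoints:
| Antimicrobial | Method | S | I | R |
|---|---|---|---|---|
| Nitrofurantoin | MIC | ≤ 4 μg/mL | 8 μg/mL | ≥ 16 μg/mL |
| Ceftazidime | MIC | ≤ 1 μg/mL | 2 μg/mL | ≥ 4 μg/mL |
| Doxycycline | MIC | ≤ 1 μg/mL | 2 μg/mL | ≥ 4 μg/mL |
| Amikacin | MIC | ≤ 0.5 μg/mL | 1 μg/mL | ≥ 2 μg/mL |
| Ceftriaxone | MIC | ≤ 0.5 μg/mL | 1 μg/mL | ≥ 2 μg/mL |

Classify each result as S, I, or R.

S, R, R, R, S

Doxycycline (0.12 μg/mL) ≤ 1 μg/mL ⇒ Susceptible
Ceftazidime 16 μg/mL: ≥ 4 μg/mL ⇒ R
Amikacin: 8 μg/mL is ≥ 2 μg/mL → resistant
Ceftriaxone (16 μg/mL) ≥ 2 μg/mL — resistant
Nitrofurantoin: 0.25 μg/mL is ≤ 4 μg/mL → susceptible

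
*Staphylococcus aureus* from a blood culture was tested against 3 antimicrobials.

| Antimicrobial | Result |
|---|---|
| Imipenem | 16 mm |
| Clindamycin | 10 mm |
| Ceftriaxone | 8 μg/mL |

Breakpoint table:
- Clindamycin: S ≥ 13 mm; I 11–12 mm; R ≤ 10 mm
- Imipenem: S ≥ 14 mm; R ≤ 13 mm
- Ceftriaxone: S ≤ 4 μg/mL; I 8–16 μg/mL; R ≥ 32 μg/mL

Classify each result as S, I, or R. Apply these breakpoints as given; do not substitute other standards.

Imipenem (16 mm) ≥ 14 mm ⇒ susceptible
Clindamycin: 10 mm is ≤ 10 mm ⇒ Resistant
Ceftriaxone 8 μg/mL: in 8–16 μg/mL — Intermediate

S, R, I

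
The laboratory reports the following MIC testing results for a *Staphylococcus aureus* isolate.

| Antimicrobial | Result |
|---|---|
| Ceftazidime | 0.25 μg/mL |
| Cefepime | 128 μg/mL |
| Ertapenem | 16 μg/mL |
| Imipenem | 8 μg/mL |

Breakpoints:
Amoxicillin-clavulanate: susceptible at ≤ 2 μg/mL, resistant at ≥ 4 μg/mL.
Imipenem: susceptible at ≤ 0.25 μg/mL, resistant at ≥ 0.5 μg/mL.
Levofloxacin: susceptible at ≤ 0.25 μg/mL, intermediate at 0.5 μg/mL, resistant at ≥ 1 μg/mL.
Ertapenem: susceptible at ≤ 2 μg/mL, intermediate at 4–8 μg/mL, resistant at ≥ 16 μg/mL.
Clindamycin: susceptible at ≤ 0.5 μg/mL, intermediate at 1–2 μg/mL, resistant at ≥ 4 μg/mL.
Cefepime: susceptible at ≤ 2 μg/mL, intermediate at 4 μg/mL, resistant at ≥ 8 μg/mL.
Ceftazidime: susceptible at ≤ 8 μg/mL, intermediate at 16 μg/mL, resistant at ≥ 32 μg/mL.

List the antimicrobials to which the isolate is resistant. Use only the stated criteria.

cefepime, ertapenem, imipenem

Ceftazidime: 0.25 μg/mL is ≤ 8 μg/mL — S
Cefepime 128 μg/mL: ≥ 8 μg/mL — resistant
Ertapenem (16 μg/mL) ≥ 16 μg/mL → resistant
Imipenem (8 μg/mL) ≥ 0.5 μg/mL ⇒ R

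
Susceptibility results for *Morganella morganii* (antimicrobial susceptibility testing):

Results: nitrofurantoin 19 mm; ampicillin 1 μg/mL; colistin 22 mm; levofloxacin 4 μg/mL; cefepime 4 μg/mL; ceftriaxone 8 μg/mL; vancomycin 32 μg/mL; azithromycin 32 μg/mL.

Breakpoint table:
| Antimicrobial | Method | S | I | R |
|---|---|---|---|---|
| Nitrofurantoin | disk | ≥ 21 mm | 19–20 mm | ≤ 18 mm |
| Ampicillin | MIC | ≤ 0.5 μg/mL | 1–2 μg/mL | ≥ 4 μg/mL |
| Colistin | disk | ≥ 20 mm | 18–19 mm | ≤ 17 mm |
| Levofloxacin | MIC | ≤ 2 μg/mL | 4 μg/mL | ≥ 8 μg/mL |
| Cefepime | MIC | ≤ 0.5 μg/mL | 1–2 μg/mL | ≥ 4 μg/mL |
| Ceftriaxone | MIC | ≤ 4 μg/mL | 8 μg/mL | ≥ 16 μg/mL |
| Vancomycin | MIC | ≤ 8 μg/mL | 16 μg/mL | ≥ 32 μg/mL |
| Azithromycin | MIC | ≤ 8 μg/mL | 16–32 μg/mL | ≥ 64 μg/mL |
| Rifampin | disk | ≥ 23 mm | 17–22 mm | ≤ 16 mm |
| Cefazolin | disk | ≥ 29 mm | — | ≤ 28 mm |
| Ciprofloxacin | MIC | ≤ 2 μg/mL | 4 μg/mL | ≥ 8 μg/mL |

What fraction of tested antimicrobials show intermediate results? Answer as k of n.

Nitrofurantoin: 19 mm is in 19–20 mm — I
Ampicillin: 1 μg/mL is in 1–2 μg/mL — Intermediate
Colistin 22 mm: ≥ 20 mm → S
Levofloxacin (4 μg/mL) = 4 μg/mL ⇒ intermediate
Cefepime 4 μg/mL: ≥ 4 μg/mL — Resistant
Ceftriaxone 8 μg/mL: = 8 μg/mL — Intermediate
Vancomycin 32 μg/mL: ≥ 32 μg/mL → resistant
Azithromycin 32 μg/mL: in 16–32 μg/mL — I
Intermediate: 5/8

5 of 8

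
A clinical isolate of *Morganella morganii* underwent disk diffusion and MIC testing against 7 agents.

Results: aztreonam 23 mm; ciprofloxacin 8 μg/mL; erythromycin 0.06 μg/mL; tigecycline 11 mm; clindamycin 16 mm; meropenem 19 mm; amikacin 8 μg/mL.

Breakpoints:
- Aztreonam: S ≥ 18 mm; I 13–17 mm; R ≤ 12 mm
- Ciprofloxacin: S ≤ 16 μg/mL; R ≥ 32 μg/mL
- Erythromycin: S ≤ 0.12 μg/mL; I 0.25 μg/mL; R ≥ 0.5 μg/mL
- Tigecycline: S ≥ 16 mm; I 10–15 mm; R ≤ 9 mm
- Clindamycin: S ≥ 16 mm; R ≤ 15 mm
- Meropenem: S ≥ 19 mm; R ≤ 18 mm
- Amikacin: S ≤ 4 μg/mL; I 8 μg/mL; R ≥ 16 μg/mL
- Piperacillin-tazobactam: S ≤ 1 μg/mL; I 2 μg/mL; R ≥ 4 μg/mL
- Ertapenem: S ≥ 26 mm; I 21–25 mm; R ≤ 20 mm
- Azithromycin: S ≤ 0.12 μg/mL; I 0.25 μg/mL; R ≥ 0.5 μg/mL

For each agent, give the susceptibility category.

S, S, S, I, S, S, I

Aztreonam 23 mm: ≥ 18 mm ⇒ S
Ciprofloxacin (8 μg/mL) ≤ 16 μg/mL → susceptible
Erythromycin (0.06 μg/mL) ≤ 0.12 μg/mL ⇒ susceptible
Tigecycline (11 mm) in 10–15 mm → Intermediate
Clindamycin 16 mm: ≥ 16 mm ⇒ susceptible
Meropenem: 19 mm is ≥ 19 mm — Susceptible
Amikacin: 8 μg/mL is = 8 μg/mL — I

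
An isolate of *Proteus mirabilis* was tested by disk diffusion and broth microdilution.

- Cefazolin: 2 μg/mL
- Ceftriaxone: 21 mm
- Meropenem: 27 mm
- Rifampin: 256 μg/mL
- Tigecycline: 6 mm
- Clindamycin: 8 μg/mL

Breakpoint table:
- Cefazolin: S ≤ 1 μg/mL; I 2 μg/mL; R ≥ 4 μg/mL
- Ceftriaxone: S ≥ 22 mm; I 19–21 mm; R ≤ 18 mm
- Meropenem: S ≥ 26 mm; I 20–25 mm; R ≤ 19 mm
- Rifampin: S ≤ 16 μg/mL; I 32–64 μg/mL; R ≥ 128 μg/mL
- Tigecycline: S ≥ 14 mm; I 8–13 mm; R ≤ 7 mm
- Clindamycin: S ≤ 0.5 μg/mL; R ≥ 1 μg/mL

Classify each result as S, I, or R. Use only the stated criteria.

I, I, S, R, R, R

Cefazolin 2 μg/mL: = 2 μg/mL → Intermediate
Ceftriaxone: 21 mm is in 19–21 mm → Intermediate
Meropenem 27 mm: ≥ 26 mm — Susceptible
Rifampin 256 μg/mL: ≥ 128 μg/mL → resistant
Tigecycline: 6 mm is ≤ 7 mm → resistant
Clindamycin: 8 μg/mL is ≥ 1 μg/mL → R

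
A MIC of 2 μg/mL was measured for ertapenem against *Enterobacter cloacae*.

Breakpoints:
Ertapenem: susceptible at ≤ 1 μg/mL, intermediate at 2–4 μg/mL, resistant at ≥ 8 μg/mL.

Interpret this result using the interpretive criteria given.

Ertapenem 2 μg/mL: in 2–4 μg/mL — intermediate

Intermediate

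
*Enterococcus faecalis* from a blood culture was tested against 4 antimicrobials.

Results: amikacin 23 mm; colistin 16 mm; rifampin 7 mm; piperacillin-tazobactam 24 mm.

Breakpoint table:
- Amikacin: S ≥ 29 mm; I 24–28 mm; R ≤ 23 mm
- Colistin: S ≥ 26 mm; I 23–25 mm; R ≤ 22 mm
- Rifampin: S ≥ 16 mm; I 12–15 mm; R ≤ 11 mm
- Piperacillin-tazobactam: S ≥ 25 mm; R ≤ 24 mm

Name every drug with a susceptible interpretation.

none

Amikacin 23 mm: ≤ 23 mm ⇒ R
Colistin (16 mm) ≤ 22 mm ⇒ resistant
Rifampin (7 mm) ≤ 11 mm ⇒ Resistant
Piperacillin-tazobactam: 24 mm is ≤ 24 mm → R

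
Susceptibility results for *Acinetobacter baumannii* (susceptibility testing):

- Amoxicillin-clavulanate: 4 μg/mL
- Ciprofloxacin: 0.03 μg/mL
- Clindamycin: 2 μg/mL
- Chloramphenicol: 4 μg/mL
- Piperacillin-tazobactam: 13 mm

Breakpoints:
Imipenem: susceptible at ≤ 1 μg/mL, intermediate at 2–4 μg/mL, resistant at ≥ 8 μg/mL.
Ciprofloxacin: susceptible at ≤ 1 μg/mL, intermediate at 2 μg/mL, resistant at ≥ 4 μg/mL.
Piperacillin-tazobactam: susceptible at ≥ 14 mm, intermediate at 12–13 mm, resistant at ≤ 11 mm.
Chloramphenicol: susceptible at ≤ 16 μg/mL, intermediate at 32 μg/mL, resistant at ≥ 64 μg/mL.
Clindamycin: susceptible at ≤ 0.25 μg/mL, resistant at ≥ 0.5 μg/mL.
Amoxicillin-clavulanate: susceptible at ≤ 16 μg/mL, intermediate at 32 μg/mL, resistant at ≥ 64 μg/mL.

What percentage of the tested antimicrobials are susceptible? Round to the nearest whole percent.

Amoxicillin-clavulanate 4 μg/mL: ≤ 16 μg/mL ⇒ susceptible
Ciprofloxacin 0.03 μg/mL: ≤ 1 μg/mL — Susceptible
Clindamycin 2 μg/mL: ≥ 0.5 μg/mL — resistant
Chloramphenicol: 4 μg/mL is ≤ 16 μg/mL → S
Piperacillin-tazobactam (13 mm) in 12–13 mm — I
Susceptible: 3/5

60%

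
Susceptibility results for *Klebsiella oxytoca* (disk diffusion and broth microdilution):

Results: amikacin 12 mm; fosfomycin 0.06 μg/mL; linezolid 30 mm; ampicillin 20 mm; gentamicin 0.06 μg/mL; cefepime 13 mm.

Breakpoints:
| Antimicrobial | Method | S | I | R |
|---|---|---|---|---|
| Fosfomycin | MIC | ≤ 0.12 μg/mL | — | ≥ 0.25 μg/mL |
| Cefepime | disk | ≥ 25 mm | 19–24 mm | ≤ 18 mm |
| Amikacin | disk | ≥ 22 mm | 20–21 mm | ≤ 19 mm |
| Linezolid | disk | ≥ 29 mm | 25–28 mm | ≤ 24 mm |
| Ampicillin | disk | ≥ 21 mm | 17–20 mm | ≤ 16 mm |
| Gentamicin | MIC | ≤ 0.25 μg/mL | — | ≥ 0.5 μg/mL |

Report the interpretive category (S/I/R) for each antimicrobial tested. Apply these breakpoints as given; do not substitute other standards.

R, S, S, I, S, R

Amikacin 12 mm: ≤ 19 mm → Resistant
Fosfomycin: 0.06 μg/mL is ≤ 0.12 μg/mL — Susceptible
Linezolid 30 mm: ≥ 29 mm ⇒ Susceptible
Ampicillin (20 mm) in 17–20 mm ⇒ intermediate
Gentamicin 0.06 μg/mL: ≤ 0.25 μg/mL → susceptible
Cefepime: 13 mm is ≤ 18 mm → R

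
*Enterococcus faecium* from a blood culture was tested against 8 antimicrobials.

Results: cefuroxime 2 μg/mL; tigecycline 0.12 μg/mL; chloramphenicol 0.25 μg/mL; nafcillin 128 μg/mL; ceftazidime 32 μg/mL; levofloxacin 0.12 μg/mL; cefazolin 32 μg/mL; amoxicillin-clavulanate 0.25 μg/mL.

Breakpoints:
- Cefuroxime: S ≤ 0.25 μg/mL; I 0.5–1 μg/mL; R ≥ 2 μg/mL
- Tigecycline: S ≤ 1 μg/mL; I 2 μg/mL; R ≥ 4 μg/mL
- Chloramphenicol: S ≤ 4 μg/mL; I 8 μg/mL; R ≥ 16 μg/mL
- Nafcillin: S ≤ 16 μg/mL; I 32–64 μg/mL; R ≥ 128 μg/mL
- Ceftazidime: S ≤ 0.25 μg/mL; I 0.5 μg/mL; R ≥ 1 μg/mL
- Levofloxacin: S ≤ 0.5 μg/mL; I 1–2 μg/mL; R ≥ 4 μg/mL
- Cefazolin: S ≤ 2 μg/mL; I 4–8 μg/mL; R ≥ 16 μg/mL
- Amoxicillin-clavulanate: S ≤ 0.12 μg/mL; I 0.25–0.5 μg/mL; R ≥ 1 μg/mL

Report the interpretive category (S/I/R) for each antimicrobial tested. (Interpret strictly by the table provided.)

R, S, S, R, R, S, R, I

Cefuroxime: 2 μg/mL is ≥ 2 μg/mL ⇒ Resistant
Tigecycline: 0.12 μg/mL is ≤ 1 μg/mL → susceptible
Chloramphenicol (0.25 μg/mL) ≤ 4 μg/mL — susceptible
Nafcillin 128 μg/mL: ≥ 128 μg/mL — resistant
Ceftazidime (32 μg/mL) ≥ 1 μg/mL — R
Levofloxacin (0.12 μg/mL) ≤ 0.5 μg/mL ⇒ Susceptible
Cefazolin: 32 μg/mL is ≥ 16 μg/mL → resistant
Amoxicillin-clavulanate 0.25 μg/mL: in 0.25–0.5 μg/mL — intermediate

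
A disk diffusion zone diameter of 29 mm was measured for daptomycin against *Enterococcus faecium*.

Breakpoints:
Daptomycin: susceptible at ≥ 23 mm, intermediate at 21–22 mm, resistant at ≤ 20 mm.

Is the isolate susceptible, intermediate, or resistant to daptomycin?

Daptomycin 29 mm: ≥ 23 mm → S

S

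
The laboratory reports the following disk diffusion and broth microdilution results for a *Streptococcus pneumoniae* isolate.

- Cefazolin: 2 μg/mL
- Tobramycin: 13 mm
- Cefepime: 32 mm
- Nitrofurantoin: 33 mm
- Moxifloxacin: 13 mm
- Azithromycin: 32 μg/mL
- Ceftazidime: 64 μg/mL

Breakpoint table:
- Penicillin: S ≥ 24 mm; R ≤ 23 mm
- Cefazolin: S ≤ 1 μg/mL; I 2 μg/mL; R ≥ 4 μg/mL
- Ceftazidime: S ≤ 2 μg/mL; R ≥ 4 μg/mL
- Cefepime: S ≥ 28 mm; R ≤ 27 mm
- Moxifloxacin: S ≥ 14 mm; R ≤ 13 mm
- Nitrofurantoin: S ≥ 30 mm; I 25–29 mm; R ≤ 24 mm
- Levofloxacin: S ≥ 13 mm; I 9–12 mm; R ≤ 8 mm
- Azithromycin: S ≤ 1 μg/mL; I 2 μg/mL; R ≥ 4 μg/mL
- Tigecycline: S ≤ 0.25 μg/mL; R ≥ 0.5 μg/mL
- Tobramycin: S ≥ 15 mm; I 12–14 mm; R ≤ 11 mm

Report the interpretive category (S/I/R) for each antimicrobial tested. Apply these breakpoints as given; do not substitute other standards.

I, I, S, S, R, R, R

Cefazolin 2 μg/mL: = 2 μg/mL → I
Tobramycin: 13 mm is in 12–14 mm — intermediate
Cefepime (32 mm) ≥ 28 mm ⇒ Susceptible
Nitrofurantoin (33 mm) ≥ 30 mm → susceptible
Moxifloxacin: 13 mm is ≤ 13 mm — R
Azithromycin: 32 μg/mL is ≥ 4 μg/mL → Resistant
Ceftazidime 64 μg/mL: ≥ 4 μg/mL — R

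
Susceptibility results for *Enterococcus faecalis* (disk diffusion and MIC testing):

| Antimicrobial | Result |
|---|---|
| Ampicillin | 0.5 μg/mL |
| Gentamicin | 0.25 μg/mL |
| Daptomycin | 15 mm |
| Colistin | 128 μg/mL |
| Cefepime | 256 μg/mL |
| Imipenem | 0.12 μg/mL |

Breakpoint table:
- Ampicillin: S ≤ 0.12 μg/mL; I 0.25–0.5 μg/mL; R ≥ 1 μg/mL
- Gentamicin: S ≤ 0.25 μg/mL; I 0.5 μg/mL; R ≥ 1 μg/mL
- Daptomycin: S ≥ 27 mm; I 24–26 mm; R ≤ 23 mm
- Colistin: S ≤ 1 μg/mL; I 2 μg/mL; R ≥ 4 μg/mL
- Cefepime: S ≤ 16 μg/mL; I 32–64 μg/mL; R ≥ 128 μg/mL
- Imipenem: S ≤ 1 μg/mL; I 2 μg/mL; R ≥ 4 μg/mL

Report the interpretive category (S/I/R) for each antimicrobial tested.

Ampicillin 0.5 μg/mL: in 0.25–0.5 μg/mL → Intermediate
Gentamicin 0.25 μg/mL: ≤ 0.25 μg/mL → Susceptible
Daptomycin 15 mm: ≤ 23 mm → Resistant
Colistin 128 μg/mL: ≥ 4 μg/mL — resistant
Cefepime (256 μg/mL) ≥ 128 μg/mL → resistant
Imipenem: 0.12 μg/mL is ≤ 1 μg/mL ⇒ Susceptible

I, S, R, R, R, S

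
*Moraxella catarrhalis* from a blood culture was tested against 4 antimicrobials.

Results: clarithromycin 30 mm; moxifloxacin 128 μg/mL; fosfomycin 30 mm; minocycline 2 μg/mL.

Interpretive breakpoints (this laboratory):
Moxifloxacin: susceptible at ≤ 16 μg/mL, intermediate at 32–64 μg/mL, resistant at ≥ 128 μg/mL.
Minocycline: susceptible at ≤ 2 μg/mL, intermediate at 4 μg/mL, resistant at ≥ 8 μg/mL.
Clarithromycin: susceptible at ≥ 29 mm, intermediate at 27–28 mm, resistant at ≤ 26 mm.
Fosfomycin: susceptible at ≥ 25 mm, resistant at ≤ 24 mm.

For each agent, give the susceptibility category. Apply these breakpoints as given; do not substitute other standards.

Clarithromycin 30 mm: ≥ 29 mm — Susceptible
Moxifloxacin (128 μg/mL) ≥ 128 μg/mL ⇒ Resistant
Fosfomycin: 30 mm is ≥ 25 mm — susceptible
Minocycline 2 μg/mL: ≤ 2 μg/mL — S

S, R, S, S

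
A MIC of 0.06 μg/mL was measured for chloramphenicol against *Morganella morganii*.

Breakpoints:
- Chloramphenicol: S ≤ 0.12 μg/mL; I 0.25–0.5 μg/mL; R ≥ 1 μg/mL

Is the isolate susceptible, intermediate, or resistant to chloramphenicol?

S

Chloramphenicol (0.06 μg/mL) ≤ 0.12 μg/mL → susceptible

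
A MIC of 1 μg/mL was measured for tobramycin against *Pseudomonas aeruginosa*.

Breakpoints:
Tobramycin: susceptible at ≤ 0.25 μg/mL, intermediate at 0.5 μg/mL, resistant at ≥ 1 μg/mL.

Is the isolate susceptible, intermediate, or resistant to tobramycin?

Resistant

Tobramycin (1 μg/mL) ≥ 1 μg/mL ⇒ Resistant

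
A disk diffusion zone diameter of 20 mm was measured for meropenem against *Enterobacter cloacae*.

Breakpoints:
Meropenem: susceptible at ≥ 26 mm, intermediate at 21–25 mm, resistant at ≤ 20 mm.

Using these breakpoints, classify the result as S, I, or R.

Resistant

Meropenem: 20 mm is ≤ 20 mm → resistant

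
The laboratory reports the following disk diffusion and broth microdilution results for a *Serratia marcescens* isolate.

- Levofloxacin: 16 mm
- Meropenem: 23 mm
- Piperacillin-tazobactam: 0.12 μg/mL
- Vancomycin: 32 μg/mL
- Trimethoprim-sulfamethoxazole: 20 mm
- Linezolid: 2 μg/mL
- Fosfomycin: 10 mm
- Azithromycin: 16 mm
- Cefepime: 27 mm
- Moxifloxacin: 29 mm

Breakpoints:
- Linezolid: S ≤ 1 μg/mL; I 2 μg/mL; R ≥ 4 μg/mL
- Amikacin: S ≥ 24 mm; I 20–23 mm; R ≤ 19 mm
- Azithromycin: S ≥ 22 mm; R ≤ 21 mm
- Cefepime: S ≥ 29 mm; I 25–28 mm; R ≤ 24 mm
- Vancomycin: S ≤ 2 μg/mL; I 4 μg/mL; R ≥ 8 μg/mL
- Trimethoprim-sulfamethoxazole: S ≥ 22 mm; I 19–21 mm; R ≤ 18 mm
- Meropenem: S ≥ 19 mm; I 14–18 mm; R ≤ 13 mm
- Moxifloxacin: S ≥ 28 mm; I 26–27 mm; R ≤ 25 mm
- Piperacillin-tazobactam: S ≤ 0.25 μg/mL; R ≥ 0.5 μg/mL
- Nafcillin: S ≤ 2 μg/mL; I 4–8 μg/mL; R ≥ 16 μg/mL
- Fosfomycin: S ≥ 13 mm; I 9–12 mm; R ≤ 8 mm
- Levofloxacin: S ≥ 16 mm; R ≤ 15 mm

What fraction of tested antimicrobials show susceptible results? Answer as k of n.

4 of 10

Levofloxacin 16 mm: ≥ 16 mm → susceptible
Meropenem 23 mm: ≥ 19 mm ⇒ Susceptible
Piperacillin-tazobactam (0.12 μg/mL) ≤ 0.25 μg/mL ⇒ S
Vancomycin (32 μg/mL) ≥ 8 μg/mL ⇒ R
Trimethoprim-sulfamethoxazole (20 mm) in 19–21 mm ⇒ Intermediate
Linezolid 2 μg/mL: = 2 μg/mL — I
Fosfomycin: 10 mm is in 9–12 mm ⇒ intermediate
Azithromycin (16 mm) ≤ 21 mm → R
Cefepime (27 mm) in 25–28 mm — Intermediate
Moxifloxacin: 29 mm is ≥ 28 mm ⇒ S
Susceptible: 4/10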